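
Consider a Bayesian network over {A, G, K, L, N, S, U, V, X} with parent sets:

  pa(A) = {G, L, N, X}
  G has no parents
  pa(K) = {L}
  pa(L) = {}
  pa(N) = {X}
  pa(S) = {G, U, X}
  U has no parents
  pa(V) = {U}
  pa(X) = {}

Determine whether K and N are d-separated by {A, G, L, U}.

Enumerating the 3 paths from K to N and testing each for blocking by {A, G, L, U}:
Path 1: K ← L → A ← G → S ← X → N
  L is a fork here and L is conditioned on, so the path is blocked at L.
Path 2: K ← L → A ← N
  L is a fork here and L is conditioned on, so the path is blocked at L.
Path 3: K ← L → A ← X → N
  L is a fork here and L is conditioned on, so the path is blocked at L.
Every path is blocked, so K and N are d-separated given {A, G, L, U}.

Yes — K and N are d-separated given {A, G, L, U}.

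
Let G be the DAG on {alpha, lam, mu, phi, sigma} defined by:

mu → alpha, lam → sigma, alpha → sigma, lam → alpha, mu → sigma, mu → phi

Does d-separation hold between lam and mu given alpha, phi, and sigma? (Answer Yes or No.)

No — lam and mu are not d-separated given {alpha, phi, sigma}.

4 paths connect lam and mu; each must be blocked for d-separation to hold:
Path 1: lam → sigma ← mu
  sigma is a collider and sigma is conditioned on, which opens it — no node blocks this path, so it is active.
Path 2: lam → sigma ← alpha ← mu
  alpha is a chain here and alpha is conditioned on, so the path is blocked at alpha.
Path 3: lam → alpha → sigma ← mu
  alpha is a chain here and alpha is conditioned on, so the path is blocked at alpha.
Path 4: lam → alpha ← mu
  alpha is a collider and alpha is conditioned on, which opens it — no node blocks this path, so it is active.
Since the path lam → sigma ← mu is active, lam and mu are not d-separated given {alpha, phi, sigma}.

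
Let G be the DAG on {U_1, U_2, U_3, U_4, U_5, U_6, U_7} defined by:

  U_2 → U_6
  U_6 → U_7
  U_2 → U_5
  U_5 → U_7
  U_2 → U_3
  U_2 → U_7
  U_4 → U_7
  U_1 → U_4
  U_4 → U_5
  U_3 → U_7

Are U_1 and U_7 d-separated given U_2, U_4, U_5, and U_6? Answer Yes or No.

There are 5 undirected paths between U_1 and U_7; checking each against the conditioning set {U_2, U_4, U_5, U_6}:
  1. U_1 → U_4 → U_7 — U_4:chain[blocks] ⇒ blocked
  2. U_1 → U_4 → U_5 → U_7 — U_4:chain[blocks]; U_5:chain[blocks] ⇒ blocked
  3. U_1 → U_4 → U_5 ← U_2 → U_7 — U_4:chain[blocks]; U_5:collider[open]; U_2:fork[blocks] ⇒ blocked
  4. U_1 → U_4 → U_5 ← U_2 → U_6 → U_7 — U_4:chain[blocks]; U_5:collider[open]; U_2:fork[blocks]; U_6:chain[blocks] ⇒ blocked
  5. U_1 → U_4 → U_5 ← U_2 → U_3 → U_7 — U_4:chain[blocks]; U_5:collider[open]; U_2:fork[blocks]; U_3:chain[open] ⇒ blocked
Every path is blocked, so U_1 and U_7 are d-separated given {U_2, U_4, U_5, U_6}.

Yes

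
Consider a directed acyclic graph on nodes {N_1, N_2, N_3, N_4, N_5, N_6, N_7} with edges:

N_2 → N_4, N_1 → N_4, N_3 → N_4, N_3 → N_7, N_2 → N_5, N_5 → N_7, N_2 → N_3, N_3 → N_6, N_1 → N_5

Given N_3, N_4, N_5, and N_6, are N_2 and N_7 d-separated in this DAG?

Enumerating the 6 paths from N_2 to N_7 and testing each for blocking by {N_3, N_4, N_5, N_6}:
Path 1: N_2 → N_4 ← N_3 → N_7
  N_3 is a fork here and N_3 is conditioned on, so the path is blocked at N_3.
Path 2: N_2 → N_4 ← N_1 → N_5 → N_7
  N_5 is a chain here and N_5 is conditioned on, so the path is blocked at N_5.
Path 3: N_2 → N_3 → N_4 ← N_1 → N_5 → N_7
  N_3 is a chain here and N_3 is conditioned on, so the path is blocked at N_3.
Path 4: N_2 → N_3 → N_7
  N_3 is a chain here and N_3 is conditioned on, so the path is blocked at N_3.
Path 5: N_2 → N_5 → N_7
  N_5 is a chain here and N_5 is conditioned on, so the path is blocked at N_5.
Path 6: N_2 → N_5 ← N_1 → N_4 ← N_3 → N_7
  N_3 is a fork here and N_3 is conditioned on, so the path is blocked at N_3.
Since every path is blocked, d-separation holds.

Yes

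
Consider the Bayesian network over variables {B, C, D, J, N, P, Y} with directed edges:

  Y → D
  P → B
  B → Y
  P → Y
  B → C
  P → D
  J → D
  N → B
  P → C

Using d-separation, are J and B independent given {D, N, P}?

There are 6 undirected paths between J and B; checking each against the conditioning set {D, N, P}:
Path 1: J → D ← P → Y ← B
  P is a fork here and P is conditioned on, so the path is blocked at P.
Path 2: J → D ← P → C ← B
  P is a fork here and P is conditioned on, so the path is blocked at P.
Path 3: J → D ← P → B
  P is a fork here and P is conditioned on, so the path is blocked at P.
Path 4: J → D ← Y ← P → C ← B
  P is a fork here and P is conditioned on, so the path is blocked at P.
Path 5: J → D ← Y ← P → B
  P is a fork here and P is conditioned on, so the path is blocked at P.
Path 6: J → D ← Y ← B
  D is a collider and D is conditioned on, which opens it; Y is a chain and Y is not conditioned on — no node blocks this path, so it is active.
At least one path is unblocked, so d-separation fails.

No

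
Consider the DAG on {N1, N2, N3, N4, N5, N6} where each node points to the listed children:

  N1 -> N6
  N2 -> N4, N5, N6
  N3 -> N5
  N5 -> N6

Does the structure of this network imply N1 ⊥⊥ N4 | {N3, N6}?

No

There are 2 undirected paths between N1 and N4; checking each against the conditioning set {N3, N6}:
  1. N1 → N6 ← N2 → N4 — N6:collider[open]; N2:fork[open] ⇒ active
  2. N1 → N6 ← N5 ← N2 → N4 — N6:collider[open]; N5:chain[open]; N2:fork[open] ⇒ active
Because an active path exists, N1 and N4 are not d-separated.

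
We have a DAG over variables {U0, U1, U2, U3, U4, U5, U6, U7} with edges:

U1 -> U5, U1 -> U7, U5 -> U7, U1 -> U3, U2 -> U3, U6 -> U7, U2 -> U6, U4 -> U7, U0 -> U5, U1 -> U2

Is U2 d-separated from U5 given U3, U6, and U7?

We examine all 6 paths between U2 and U5:
Path 1: U2 ← U1 → U7 ← U5
  U1 is a fork and U1 is not conditioned on; U7 is a collider and U7 is conditioned on, which opens it — no node blocks this path, so it is active.
Path 2: U2 ← U1 → U5
  U1 is a fork and U1 is not conditioned on — no node blocks this path, so it is active.
Path 3: U2 → U6 → U7 ← U5
  U6 is a chain here and U6 is conditioned on, so the path is blocked at U6.
Path 4: U2 → U6 → U7 ← U1 → U5
  U6 is a chain here and U6 is conditioned on, so the path is blocked at U6.
Path 5: U2 → U3 ← U1 → U7 ← U5
  U3 is a collider and U3 is conditioned on, which opens it; U1 is a fork and U1 is not conditioned on; U7 is a collider and U7 is conditioned on, which opens it — no node blocks this path, so it is active.
Path 6: U2 → U3 ← U1 → U5
  U3 is a collider and U3 is conditioned on, which opens it; U1 is a fork and U1 is not conditioned on — no node blocks this path, so it is active.
At least one path is unblocked, so d-separation fails.

No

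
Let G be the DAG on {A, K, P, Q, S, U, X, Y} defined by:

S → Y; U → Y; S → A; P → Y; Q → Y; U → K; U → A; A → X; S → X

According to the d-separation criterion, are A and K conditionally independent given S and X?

No — A and K are not d-separated given {S, X}.

3 paths connect A and K; each must be blocked for d-separation to hold:
  1. A ← U → K — U:fork[open] ⇒ active
  2. A → X ← S → Y ← U → K — X:collider[open]; S:fork[blocks]; Y:collider[blocks]; U:fork[open] ⇒ blocked
  3. A ← S → Y ← U → K — S:fork[blocks]; Y:collider[blocks]; U:fork[open] ⇒ blocked
Since the path A ← U → K is active, A and K are not d-separated given {S, X}.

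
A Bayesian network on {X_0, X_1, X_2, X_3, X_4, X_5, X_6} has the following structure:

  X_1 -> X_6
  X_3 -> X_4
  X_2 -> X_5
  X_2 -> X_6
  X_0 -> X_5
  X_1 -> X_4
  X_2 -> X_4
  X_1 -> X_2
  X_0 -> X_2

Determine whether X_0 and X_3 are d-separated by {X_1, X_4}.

Enumerating the 6 paths from X_0 to X_3 and testing each for blocking by {X_1, X_4}:
  1. X_0 → X_5 ← X_2 → X_4 ← X_3 — X_5:collider[blocks]; X_2:fork[open]; X_4:collider[open] ⇒ blocked
  2. X_0 → X_5 ← X_2 → X_6 ← X_1 → X_4 ← X_3 — X_5:collider[blocks]; X_2:fork[open]; X_6:collider[blocks]; X_1:fork[blocks]; X_4:collider[open] ⇒ blocked
  3. X_0 → X_5 ← X_2 ← X_1 → X_4 ← X_3 — X_5:collider[blocks]; X_2:chain[open]; X_1:fork[blocks]; X_4:collider[open] ⇒ blocked
  4. X_0 → X_2 → X_4 ← X_3 — X_2:chain[open]; X_4:collider[open] ⇒ active
  5. X_0 → X_2 → X_6 ← X_1 → X_4 ← X_3 — X_2:chain[open]; X_6:collider[blocks]; X_1:fork[blocks]; X_4:collider[open] ⇒ blocked
  6. X_0 → X_2 ← X_1 → X_4 ← X_3 — X_2:collider[open]; X_1:fork[blocks]; X_4:collider[open] ⇒ blocked
Because an active path exists, X_0 and X_3 are not d-separated.

No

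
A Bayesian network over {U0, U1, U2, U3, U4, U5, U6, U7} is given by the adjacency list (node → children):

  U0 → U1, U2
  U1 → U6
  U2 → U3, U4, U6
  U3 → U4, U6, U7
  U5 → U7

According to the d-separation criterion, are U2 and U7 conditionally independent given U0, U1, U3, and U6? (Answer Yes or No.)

There are 4 undirected paths between U2 and U7; checking each against the conditioning set {U0, U1, U3, U6}:
  1. U2 ← U0 → U1 → U6 ← U3 → U7 — U0:fork[blocks]; U1:chain[blocks]; U6:collider[open]; U3:fork[blocks] ⇒ blocked
  2. U2 → U6 ← U3 → U7 — U6:collider[open]; U3:fork[blocks] ⇒ blocked
  3. U2 → U4 ← U3 → U7 — U4:collider[blocks]; U3:fork[blocks] ⇒ blocked
  4. U2 → U3 → U7 — U3:chain[blocks] ⇒ blocked
Since every path is blocked, d-separation holds.

Yes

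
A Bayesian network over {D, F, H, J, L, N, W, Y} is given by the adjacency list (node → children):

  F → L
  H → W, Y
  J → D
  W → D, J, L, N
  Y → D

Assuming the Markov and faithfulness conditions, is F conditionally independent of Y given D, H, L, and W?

3 paths connect F and Y; each must be blocked for d-separation to hold:
Path 1: F → L ← W → J → D ← Y
  W is a fork here and W is conditioned on, so the path is blocked at W.
Path 2: F → L ← W → D ← Y
  W is a fork here and W is conditioned on, so the path is blocked at W.
Path 3: F → L ← W ← H → Y
  W is a chain here and W is conditioned on, so the path is blocked at W.
All paths are blocked; F ⊥ Y | {D, H, L, W} holds.

Yes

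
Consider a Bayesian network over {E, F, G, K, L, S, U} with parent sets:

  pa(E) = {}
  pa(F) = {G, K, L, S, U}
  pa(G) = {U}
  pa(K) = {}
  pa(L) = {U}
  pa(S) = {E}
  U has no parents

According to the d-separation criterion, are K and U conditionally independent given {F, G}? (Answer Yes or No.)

We examine all 3 paths between K and U:
Path 1: K → F ← L ← U
  F is a collider and F is conditioned on, which opens it; L is a chain and L is not conditioned on — no node blocks this path, so it is active.
Path 2: K → F ← G ← U
  G is a chain here and G is conditioned on, so the path is blocked at G.
Path 3: K → F ← U
  F is a collider and F is conditioned on, which opens it — no node blocks this path, so it is active.
Since the path K → F ← L ← U is active, K and U are not d-separated given {F, G}.

No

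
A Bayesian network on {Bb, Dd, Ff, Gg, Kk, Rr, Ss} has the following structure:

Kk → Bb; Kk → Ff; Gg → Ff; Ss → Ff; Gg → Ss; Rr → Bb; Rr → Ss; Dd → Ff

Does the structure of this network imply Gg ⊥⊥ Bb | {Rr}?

4 paths connect Gg and Bb; each must be blocked for d-separation to hold:
Path 1: Gg → Ss → Ff ← Kk → Bb
  Ff is a collider here and neither Ff nor any of its descendants is conditioned on, so the collider stays closed — the path is blocked at Ff.
Path 2: Gg → Ss ← Rr → Bb
  Ss is a collider here and neither Ss nor any of its descendants is conditioned on, so the collider stays closed — the path is blocked at Ss.
Path 3: Gg → Ff ← Kk → Bb
  Ff is a collider here and neither Ff nor any of its descendants is conditioned on, so the collider stays closed — the path is blocked at Ff.
Path 4: Gg → Ff ← Ss ← Rr → Bb
  Ff is a collider here and neither Ff nor any of its descendants is conditioned on, so the collider stays closed — the path is blocked at Ff.
All paths are blocked; Gg ⊥ Bb | {Rr} holds.

Yes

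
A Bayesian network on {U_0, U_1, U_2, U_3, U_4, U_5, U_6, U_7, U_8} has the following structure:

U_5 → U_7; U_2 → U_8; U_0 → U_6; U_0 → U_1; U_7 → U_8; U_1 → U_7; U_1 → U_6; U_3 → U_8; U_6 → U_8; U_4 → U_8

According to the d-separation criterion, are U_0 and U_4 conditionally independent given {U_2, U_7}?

Yes

We examine all 4 paths between U_0 and U_4:
Path 1: U_0 → U_1 → U_7 → U_8 ← U_4
  U_7 is a chain here and U_7 is conditioned on, so the path is blocked at U_7.
Path 2: U_0 → U_1 → U_6 → U_8 ← U_4
  U_8 is a collider here and neither U_8 nor any of its descendants is conditioned on, so the collider stays closed — the path is blocked at U_8.
Path 3: U_0 → U_6 → U_8 ← U_4
  U_8 is a collider here and neither U_8 nor any of its descendants is conditioned on, so the collider stays closed — the path is blocked at U_8.
Path 4: U_0 → U_6 ← U_1 → U_7 → U_8 ← U_4
  U_6 is a collider here and neither U_6 nor any of its descendants is conditioned on, so the collider stays closed — the path is blocked at U_6.
Since every path is blocked, d-separation holds.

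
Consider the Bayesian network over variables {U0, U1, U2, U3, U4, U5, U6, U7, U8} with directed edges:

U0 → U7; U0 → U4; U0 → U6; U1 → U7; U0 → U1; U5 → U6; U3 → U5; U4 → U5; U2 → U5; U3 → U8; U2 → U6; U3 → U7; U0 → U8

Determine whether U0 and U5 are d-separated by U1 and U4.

Enumerating the 6 paths from U0 to U5 and testing each for blocking by {U1, U4}:
  1. U0 → U8 ← U3 → U5 — U8:collider[blocks]; U3:fork[open] ⇒ blocked
  2. U0 → U1 → U7 ← U3 → U5 — U1:chain[blocks]; U7:collider[blocks]; U3:fork[open] ⇒ blocked
  3. U0 → U6 ← U2 → U5 — U6:collider[blocks]; U2:fork[open] ⇒ blocked
  4. U0 → U6 ← U5 — U6:collider[blocks] ⇒ blocked
  5. U0 → U4 → U5 — U4:chain[blocks] ⇒ blocked
  6. U0 → U7 ← U3 → U5 — U7:collider[blocks]; U3:fork[open] ⇒ blocked
All paths are blocked; U0 ⊥ U5 | {U1, U4} holds.

Yes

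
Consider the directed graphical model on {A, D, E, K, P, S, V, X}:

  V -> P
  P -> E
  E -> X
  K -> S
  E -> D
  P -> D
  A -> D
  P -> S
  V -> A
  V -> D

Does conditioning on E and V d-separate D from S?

No

4 paths connect D and S; each must be blocked for d-separation to hold:
Path 1: D ← E ← P → S
  E is a chain here and E is conditioned on, so the path is blocked at E.
Path 2: D ← P → S
  P is a fork and P is not conditioned on — no node blocks this path, so it is active.
Path 3: D ← V → P → S
  V is a fork here and V is conditioned on, so the path is blocked at V.
Path 4: D ← A ← V → P → S
  V is a fork here and V is conditioned on, so the path is blocked at V.
At least one path is unblocked, so d-separation fails.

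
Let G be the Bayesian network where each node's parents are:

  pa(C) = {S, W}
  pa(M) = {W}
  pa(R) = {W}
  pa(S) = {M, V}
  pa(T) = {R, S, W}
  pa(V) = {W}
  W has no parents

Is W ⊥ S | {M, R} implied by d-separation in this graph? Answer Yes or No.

No

Enumerating the 5 paths from W to S and testing each for blocking by {M, R}:
  1. W → V → S — V:chain[open] ⇒ active
  2. W → R → T ← S — R:chain[blocks]; T:collider[blocks] ⇒ blocked
  3. W → M → S — M:chain[blocks] ⇒ blocked
  4. W → C ← S — C:collider[blocks] ⇒ blocked
  5. W → T ← S — T:collider[blocks] ⇒ blocked
At least one path is unblocked, so d-separation fails.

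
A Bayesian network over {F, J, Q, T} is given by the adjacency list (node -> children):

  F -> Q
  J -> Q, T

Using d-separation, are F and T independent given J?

The only undirected path from F to T is:
Path 1: F → Q ← J → T
  Q is a collider here and neither Q nor any of its descendants is conditioned on, so the collider stays closed — the path is blocked at Q.
Every path is blocked, so F and T are d-separated given {J}.

Yes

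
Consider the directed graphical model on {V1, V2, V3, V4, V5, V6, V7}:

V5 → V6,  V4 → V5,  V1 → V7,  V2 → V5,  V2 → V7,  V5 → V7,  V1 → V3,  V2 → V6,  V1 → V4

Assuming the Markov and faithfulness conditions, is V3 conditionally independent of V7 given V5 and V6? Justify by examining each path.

No

Enumerating the 4 paths from V3 to V7 and testing each for blocking by {V5, V6}:
Path 1: V3 ← V1 → V7
  V1 is a fork and V1 is not conditioned on — no node blocks this path, so it is active.
Path 2: V3 ← V1 → V4 → V5 → V6 ← V2 → V7
  V5 is a chain here and V5 is conditioned on, so the path is blocked at V5.
Path 3: V3 ← V1 → V4 → V5 → V7
  V5 is a chain here and V5 is conditioned on, so the path is blocked at V5.
Path 4: V3 ← V1 → V4 → V5 ← V2 → V7
  V1 is a fork and V1 is not conditioned on; V4 is a chain and V4 is not conditioned on; V5 is a collider and V5 is conditioned on, which opens it; V2 is a fork and V2 is not conditioned on — no node blocks this path, so it is active.
Because an active path exists, V3 and V7 are not d-separated.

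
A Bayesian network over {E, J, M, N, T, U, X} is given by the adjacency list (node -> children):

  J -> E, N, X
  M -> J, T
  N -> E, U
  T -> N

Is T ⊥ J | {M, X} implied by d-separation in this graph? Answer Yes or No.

There are 3 undirected paths between T and J; checking each against the conditioning set {M, X}:
  1. T → N → E ← J — N:chain[open]; E:collider[blocks] ⇒ blocked
  2. T → N ← J — N:collider[blocks] ⇒ blocked
  3. T ← M → J — M:fork[blocks] ⇒ blocked
Every path is blocked, so T and J are d-separated given {M, X}.

Yes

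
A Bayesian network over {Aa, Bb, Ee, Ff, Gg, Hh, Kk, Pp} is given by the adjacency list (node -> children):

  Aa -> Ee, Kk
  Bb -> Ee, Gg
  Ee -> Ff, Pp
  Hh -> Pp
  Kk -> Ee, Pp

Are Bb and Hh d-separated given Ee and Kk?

There are 3 undirected paths between Bb and Hh; checking each against the conditioning set {Ee, Kk}:
Path 1: Bb → Ee ← Kk → Pp ← Hh
  Kk is a fork here and Kk is conditioned on, so the path is blocked at Kk.
Path 2: Bb → Ee ← Aa → Kk → Pp ← Hh
  Kk is a chain here and Kk is conditioned on, so the path is blocked at Kk.
Path 3: Bb → Ee → Pp ← Hh
  Ee is a chain here and Ee is conditioned on, so the path is blocked at Ee.
Every path is blocked, so Bb and Hh are d-separated given {Ee, Kk}.

Yes — Bb and Hh are d-separated given {Ee, Kk}.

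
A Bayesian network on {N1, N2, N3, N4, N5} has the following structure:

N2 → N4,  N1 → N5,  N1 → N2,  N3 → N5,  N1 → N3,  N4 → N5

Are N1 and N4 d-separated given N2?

Yes

3 paths connect N1 and N4; each must be blocked for d-separation to hold:
Path 1: N1 → N3 → N5 ← N4
  N5 is a collider here and neither N5 nor any of its descendants is conditioned on, so the collider stays closed — the path is blocked at N5.
Path 2: N1 → N2 → N4
  N2 is a chain here and N2 is conditioned on, so the path is blocked at N2.
Path 3: N1 → N5 ← N4
  N5 is a collider here and neither N5 nor any of its descendants is conditioned on, so the collider stays closed — the path is blocked at N5.
Since every path is blocked, d-separation holds.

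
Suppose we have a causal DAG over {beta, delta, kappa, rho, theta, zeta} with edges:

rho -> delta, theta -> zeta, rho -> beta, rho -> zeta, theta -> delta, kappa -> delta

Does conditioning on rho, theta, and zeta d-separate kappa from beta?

Yes

There are 2 undirected paths between kappa and beta; checking each against the conditioning set {rho, theta, zeta}:
  1. kappa → delta ← theta → zeta ← rho → beta — delta:collider[blocks]; theta:fork[blocks]; zeta:collider[open]; rho:fork[blocks] ⇒ blocked
  2. kappa → delta ← rho → beta — delta:collider[blocks]; rho:fork[blocks] ⇒ blocked
All paths are blocked; kappa ⊥ beta | {rho, theta, zeta} holds.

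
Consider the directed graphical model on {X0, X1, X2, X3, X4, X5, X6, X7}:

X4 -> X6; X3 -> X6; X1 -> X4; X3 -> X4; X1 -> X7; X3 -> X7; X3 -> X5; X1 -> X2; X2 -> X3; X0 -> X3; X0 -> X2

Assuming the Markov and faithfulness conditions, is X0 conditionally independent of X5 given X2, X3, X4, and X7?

Yes

We examine all 5 paths between X0 and X5:
Path 1: X0 → X2 → X3 → X5
  X2 is a chain here and X2 is conditioned on, so the path is blocked at X2.
Path 2: X0 → X2 ← X1 → X4 ← X3 → X5
  X3 is a fork here and X3 is conditioned on, so the path is blocked at X3.
Path 3: X0 → X2 ← X1 → X4 → X6 ← X3 → X5
  X4 is a chain here and X4 is conditioned on, so the path is blocked at X4.
Path 4: X0 → X2 ← X1 → X7 ← X3 → X5
  X3 is a fork here and X3 is conditioned on, so the path is blocked at X3.
Path 5: X0 → X3 → X5
  X3 is a chain here and X3 is conditioned on, so the path is blocked at X3.
Since every path is blocked, d-separation holds.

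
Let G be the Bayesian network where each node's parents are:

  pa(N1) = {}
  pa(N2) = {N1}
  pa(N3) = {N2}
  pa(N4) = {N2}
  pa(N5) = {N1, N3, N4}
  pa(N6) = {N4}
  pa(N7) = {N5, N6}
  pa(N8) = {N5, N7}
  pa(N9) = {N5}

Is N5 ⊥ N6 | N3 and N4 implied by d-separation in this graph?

Yes

There are 5 undirected paths between N5 and N6; checking each against the conditioning set {N3, N4}:
Path 1: N5 ← N4 → N6
  N4 is a fork here and N4 is conditioned on, so the path is blocked at N4.
Path 2: N5 → N7 ← N6
  N7 is a collider here and neither N7 nor any of its descendants is conditioned on, so the collider stays closed — the path is blocked at N7.
Path 3: N5 → N8 ← N7 ← N6
  N8 is a collider here and neither N8 nor any of its descendants is conditioned on, so the collider stays closed — the path is blocked at N8.
Path 4: N5 ← N1 → N2 → N4 → N6
  N4 is a chain here and N4 is conditioned on, so the path is blocked at N4.
Path 5: N5 ← N3 ← N2 → N4 → N6
  N3 is a chain here and N3 is conditioned on, so the path is blocked at N3.
All paths are blocked; N5 ⊥ N6 | {N3, N4} holds.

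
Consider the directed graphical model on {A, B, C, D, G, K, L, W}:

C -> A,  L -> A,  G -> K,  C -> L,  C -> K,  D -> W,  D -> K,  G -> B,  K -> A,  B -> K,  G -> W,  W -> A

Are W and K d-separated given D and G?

There are 6 undirected paths between W and K; checking each against the conditioning set {D, G}:
Path 1: W → A ← K
  A is a collider here and neither A nor any of its descendants is conditioned on, so the collider stays closed — the path is blocked at A.
Path 2: W → A ← L ← C → K
  A is a collider here and neither A nor any of its descendants is conditioned on, so the collider stays closed — the path is blocked at A.
Path 3: W → A ← C → K
  A is a collider here and neither A nor any of its descendants is conditioned on, so the collider stays closed — the path is blocked at A.
Path 4: W ← G → K
  G is a fork here and G is conditioned on, so the path is blocked at G.
Path 5: W ← G → B → K
  G is a fork here and G is conditioned on, so the path is blocked at G.
Path 6: W ← D → K
  D is a fork here and D is conditioned on, so the path is blocked at D.
Every path is blocked, so W and K are d-separated given {D, G}.

Yes — W and K are d-separated given {D, G}.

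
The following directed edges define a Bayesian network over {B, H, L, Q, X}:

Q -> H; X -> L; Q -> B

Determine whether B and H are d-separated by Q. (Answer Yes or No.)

Yes

There is one path between B and H:
Path 1: B ← Q → H
  Q is a fork here and Q is conditioned on, so the path is blocked at Q.
Since every path is blocked, d-separation holds.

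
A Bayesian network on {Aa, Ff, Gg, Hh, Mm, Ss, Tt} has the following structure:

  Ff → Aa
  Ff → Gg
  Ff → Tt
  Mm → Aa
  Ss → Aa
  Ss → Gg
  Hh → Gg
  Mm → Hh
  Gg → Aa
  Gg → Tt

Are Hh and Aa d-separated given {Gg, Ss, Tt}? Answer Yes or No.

No

Enumerating the 5 paths from Hh to Aa and testing each for blocking by {Gg, Ss, Tt}:
  1. Hh ← Mm → Aa — Mm:fork[open] ⇒ active
  2. Hh → Gg → Aa — Gg:chain[blocks] ⇒ blocked
  3. Hh → Gg → Tt ← Ff → Aa — Gg:chain[blocks]; Tt:collider[open]; Ff:fork[open] ⇒ blocked
  4. Hh → Gg ← Ss → Aa — Gg:collider[open]; Ss:fork[blocks] ⇒ blocked
  5. Hh → Gg ← Ff → Aa — Gg:collider[open]; Ff:fork[open] ⇒ active
Since the path Hh ← Mm → Aa is active, Hh and Aa are not d-separated given {Gg, Ss, Tt}.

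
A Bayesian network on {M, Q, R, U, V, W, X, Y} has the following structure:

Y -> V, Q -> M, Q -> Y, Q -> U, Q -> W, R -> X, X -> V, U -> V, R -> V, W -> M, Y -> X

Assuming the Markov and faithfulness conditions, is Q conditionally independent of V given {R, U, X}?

No

We examine all 4 paths between Q and V:
Path 1: Q → U → V
  U is a chain here and U is conditioned on, so the path is blocked at U.
Path 2: Q → Y → X → V
  X is a chain here and X is conditioned on, so the path is blocked at X.
Path 3: Q → Y → X ← R → V
  R is a fork here and R is conditioned on, so the path is blocked at R.
Path 4: Q → Y → V
  Y is a chain and Y is not conditioned on — no node blocks this path, so it is active.
At least one path is unblocked, so d-separation fails.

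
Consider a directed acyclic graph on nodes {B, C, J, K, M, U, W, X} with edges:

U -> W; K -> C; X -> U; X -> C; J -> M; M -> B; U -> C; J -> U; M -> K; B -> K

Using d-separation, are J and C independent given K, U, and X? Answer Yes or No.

Yes

4 paths connect J and C; each must be blocked for d-separation to hold:
  1. J → M → K → C — M:chain[open]; K:chain[blocks] ⇒ blocked
  2. J → M → B → K → C — M:chain[open]; B:chain[open]; K:chain[blocks] ⇒ blocked
  3. J → U → C — U:chain[blocks] ⇒ blocked
  4. J → U ← X → C — U:collider[open]; X:fork[blocks] ⇒ blocked
Every path is blocked, so J and C are d-separated given {K, U, X}.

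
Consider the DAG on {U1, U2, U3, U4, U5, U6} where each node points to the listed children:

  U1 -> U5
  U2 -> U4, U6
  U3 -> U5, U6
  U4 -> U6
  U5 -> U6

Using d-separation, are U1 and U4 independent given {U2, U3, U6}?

Enumerating the 4 paths from U1 to U4 and testing each for blocking by {U2, U3, U6}:
Path 1: U1 → U5 ← U3 → U6 ← U2 → U4
  U3 is a fork here and U3 is conditioned on, so the path is blocked at U3.
Path 2: U1 → U5 ← U3 → U6 ← U4
  U3 is a fork here and U3 is conditioned on, so the path is blocked at U3.
Path 3: U1 → U5 → U6 ← U2 → U4
  U2 is a fork here and U2 is conditioned on, so the path is blocked at U2.
Path 4: U1 → U5 → U6 ← U4
  U5 is a chain and U5 is not conditioned on; U6 is a collider and U6 is conditioned on, which opens it — no node blocks this path, so it is active.
Because an active path exists, U1 and U4 are not d-separated.

No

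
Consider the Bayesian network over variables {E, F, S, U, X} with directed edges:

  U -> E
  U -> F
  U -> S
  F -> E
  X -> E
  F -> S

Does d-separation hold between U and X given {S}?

3 paths connect U and X; each must be blocked for d-separation to hold:
Path 1: U → S ← F → E ← X
  E is a collider here and neither E nor any of its descendants is conditioned on, so the collider stays closed — the path is blocked at E.
Path 2: U → F → E ← X
  E is a collider here and neither E nor any of its descendants is conditioned on, so the collider stays closed — the path is blocked at E.
Path 3: U → E ← X
  E is a collider here and neither E nor any of its descendants is conditioned on, so the collider stays closed — the path is blocked at E.
Every path is blocked, so U and X are d-separated given {S}.

Yes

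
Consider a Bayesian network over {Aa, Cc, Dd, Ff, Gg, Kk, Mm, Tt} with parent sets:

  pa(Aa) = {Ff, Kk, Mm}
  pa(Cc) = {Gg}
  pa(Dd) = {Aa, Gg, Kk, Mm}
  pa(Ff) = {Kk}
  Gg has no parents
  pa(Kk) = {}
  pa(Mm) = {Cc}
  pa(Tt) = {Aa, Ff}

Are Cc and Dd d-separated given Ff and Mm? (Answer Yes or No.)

No

There are 6 undirected paths between Cc and Dd; checking each against the conditioning set {Ff, Mm}:
Path 1: Cc → Mm → Dd
  Mm is a chain here and Mm is conditioned on, so the path is blocked at Mm.
Path 2: Cc → Mm → Aa → Dd
  Mm is a chain here and Mm is conditioned on, so the path is blocked at Mm.
Path 3: Cc → Mm → Aa ← Kk → Dd
  Mm is a chain here and Mm is conditioned on, so the path is blocked at Mm.
Path 4: Cc → Mm → Aa → Tt ← Ff ← Kk → Dd
  Mm is a chain here and Mm is conditioned on, so the path is blocked at Mm.
Path 5: Cc → Mm → Aa ← Ff ← Kk → Dd
  Mm is a chain here and Mm is conditioned on, so the path is blocked at Mm.
Path 6: Cc ← Gg → Dd
  Gg is a fork and Gg is not conditioned on — no node blocks this path, so it is active.
Because an active path exists, Cc and Dd are not d-separated.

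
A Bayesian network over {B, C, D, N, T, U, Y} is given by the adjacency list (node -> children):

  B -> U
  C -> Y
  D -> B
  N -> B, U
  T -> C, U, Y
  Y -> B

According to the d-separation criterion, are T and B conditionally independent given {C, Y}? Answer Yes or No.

Enumerating the 4 paths from T to B and testing each for blocking by {C, Y}:
Path 1: T → U ← N → B
  U is a collider here and neither U nor any of its descendants is conditioned on, so the collider stays closed — the path is blocked at U.
Path 2: T → U ← B
  U is a collider here and neither U nor any of its descendants is conditioned on, so the collider stays closed — the path is blocked at U.
Path 3: T → Y → B
  Y is a chain here and Y is conditioned on, so the path is blocked at Y.
Path 4: T → C → Y → B
  C is a chain here and C is conditioned on, so the path is blocked at C.
Since every path is blocked, d-separation holds.

Yes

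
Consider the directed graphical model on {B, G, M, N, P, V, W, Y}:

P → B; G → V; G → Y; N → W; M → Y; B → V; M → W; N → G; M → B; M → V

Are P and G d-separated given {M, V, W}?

Enumerating the 6 paths from P to G and testing each for blocking by {M, V, W}:
Path 1: P → B ← M → W ← N → G
  M is a fork here and M is conditioned on, so the path is blocked at M.
Path 2: P → B ← M → Y ← G
  M is a fork here and M is conditioned on, so the path is blocked at M.
Path 3: P → B ← M → V ← G
  M is a fork here and M is conditioned on, so the path is blocked at M.
Path 4: P → B → V ← G
  B is a chain and B is not conditioned on; V is a collider and V is conditioned on, which opens it — no node blocks this path, so it is active.
Path 5: P → B → V ← M → W ← N → G
  M is a fork here and M is conditioned on, so the path is blocked at M.
Path 6: P → B → V ← M → Y ← G
  M is a fork here and M is conditioned on, so the path is blocked at M.
Because an active path exists, P and G are not d-separated.

No — P and G are not d-separated given {M, V, W}.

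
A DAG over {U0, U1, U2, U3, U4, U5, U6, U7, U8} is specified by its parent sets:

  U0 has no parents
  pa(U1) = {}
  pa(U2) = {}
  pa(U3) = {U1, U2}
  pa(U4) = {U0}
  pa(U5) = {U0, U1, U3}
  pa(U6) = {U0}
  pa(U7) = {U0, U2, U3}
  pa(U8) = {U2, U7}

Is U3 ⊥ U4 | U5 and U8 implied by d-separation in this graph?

Enumerating the 5 paths from U3 to U4 and testing each for blocking by {U5, U8}:
Path 1: U3 → U5 ← U0 → U4
  U5 is a collider and U5 is conditioned on, which opens it; U0 is a fork and U0 is not conditioned on — no node blocks this path, so it is active.
Path 2: U3 → U7 ← U0 → U4
  U7 is a collider and its descendant U8 is conditioned on, which opens it; U0 is a fork and U0 is not conditioned on — no node blocks this path, so it is active.
Path 3: U3 ← U1 → U5 ← U0 → U4
  U1 is a fork and U1 is not conditioned on; U5 is a collider and U5 is conditioned on, which opens it; U0 is a fork and U0 is not conditioned on — no node blocks this path, so it is active.
Path 4: U3 ← U2 → U8 ← U7 ← U0 → U4
  U2 is a fork and U2 is not conditioned on; U8 is a collider and U8 is conditioned on, which opens it; U7 is a chain and U7 is not conditioned on; U0 is a fork and U0 is not conditioned on — no node blocks this path, so it is active.
Path 5: U3 ← U2 → U7 ← U0 → U4
  U2 is a fork and U2 is not conditioned on; U7 is a collider and its descendant U8 is conditioned on, which opens it; U0 is a fork and U0 is not conditioned on — no node blocks this path, so it is active.
At least one path is unblocked, so d-separation fails.

No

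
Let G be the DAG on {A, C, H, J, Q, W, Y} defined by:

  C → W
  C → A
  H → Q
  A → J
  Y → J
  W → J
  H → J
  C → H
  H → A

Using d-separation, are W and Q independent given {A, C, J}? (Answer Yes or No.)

We examine all 6 paths between W and Q:
Path 1: W ← C → A ← H → Q
  C is a fork here and C is conditioned on, so the path is blocked at C.
Path 2: W ← C → A → J ← H → Q
  C is a fork here and C is conditioned on, so the path is blocked at C.
Path 3: W ← C → H → Q
  C is a fork here and C is conditioned on, so the path is blocked at C.
Path 4: W → J ← A ← H → Q
  A is a chain here and A is conditioned on, so the path is blocked at A.
Path 5: W → J ← A ← C → H → Q
  A is a chain here and A is conditioned on, so the path is blocked at A.
Path 6: W → J ← H → Q
  J is a collider and J is conditioned on, which opens it; H is a fork and H is not conditioned on — no node blocks this path, so it is active.
Because an active path exists, W and Q are not d-separated.

No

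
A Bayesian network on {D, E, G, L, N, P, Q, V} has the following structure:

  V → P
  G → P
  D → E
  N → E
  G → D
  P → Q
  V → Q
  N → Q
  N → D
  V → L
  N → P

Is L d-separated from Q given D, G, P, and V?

Yes

5 paths connect L and Q; each must be blocked for d-separation to hold:
Path 1: L ← V → P ← G → D → E ← N → Q
  V is a fork here and V is conditioned on, so the path is blocked at V.
Path 2: L ← V → P ← G → D ← N → Q
  V is a fork here and V is conditioned on, so the path is blocked at V.
Path 3: L ← V → P → Q
  V is a fork here and V is conditioned on, so the path is blocked at V.
Path 4: L ← V → P ← N → Q
  V is a fork here and V is conditioned on, so the path is blocked at V.
Path 5: L ← V → Q
  V is a fork here and V is conditioned on, so the path is blocked at V.
Every path is blocked, so L and Q are d-separated given {D, G, P, V}.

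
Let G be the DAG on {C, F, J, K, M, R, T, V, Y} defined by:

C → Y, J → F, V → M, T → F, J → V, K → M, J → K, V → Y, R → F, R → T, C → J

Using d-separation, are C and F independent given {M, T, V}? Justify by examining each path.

No

There are 3 undirected paths between C and F; checking each against the conditioning set {M, T, V}:
  1. C → Y ← V → M ← K ← J → F — Y:collider[blocks]; V:fork[blocks]; M:collider[open]; K:chain[open]; J:fork[open] ⇒ blocked
  2. C → Y ← V ← J → F — Y:collider[blocks]; V:chain[blocks]; J:fork[open] ⇒ blocked
  3. C → J → F — J:chain[open] ⇒ active
Because an active path exists, C and F are not d-separated.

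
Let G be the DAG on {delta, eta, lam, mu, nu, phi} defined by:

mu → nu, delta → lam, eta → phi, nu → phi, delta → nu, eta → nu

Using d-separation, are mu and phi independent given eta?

Enumerating the 2 paths from mu to phi and testing each for blocking by {eta}:
  1. mu → nu → phi — nu:chain[open] ⇒ active
  2. mu → nu ← eta → phi — nu:collider[blocks]; eta:fork[blocks] ⇒ blocked
Since the path mu → nu → phi is active, mu and phi are not d-separated given {eta}.

No — mu and phi are not d-separated given {eta}.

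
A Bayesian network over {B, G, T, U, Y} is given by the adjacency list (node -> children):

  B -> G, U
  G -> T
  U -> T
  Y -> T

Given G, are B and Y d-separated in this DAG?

Yes

There are 2 undirected paths between B and Y; checking each against the conditioning set {G}:
  1. B → G → T ← Y — G:chain[blocks]; T:collider[blocks] ⇒ blocked
  2. B → U → T ← Y — U:chain[open]; T:collider[blocks] ⇒ blocked
Since every path is blocked, d-separation holds.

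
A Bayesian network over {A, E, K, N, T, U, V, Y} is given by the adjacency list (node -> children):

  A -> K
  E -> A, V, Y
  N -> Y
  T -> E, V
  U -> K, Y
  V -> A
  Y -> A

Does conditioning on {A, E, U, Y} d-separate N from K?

Yes — N and K are d-separated given {A, E, U, Y}.

5 paths connect N and K; each must be blocked for d-separation to hold:
Path 1: N → Y ← E ← T → V → A → K
  E is a chain here and E is conditioned on, so the path is blocked at E.
Path 2: N → Y ← E → A → K
  E is a fork here and E is conditioned on, so the path is blocked at E.
Path 3: N → Y ← E → V → A → K
  E is a fork here and E is conditioned on, so the path is blocked at E.
Path 4: N → Y ← U → K
  U is a fork here and U is conditioned on, so the path is blocked at U.
Path 5: N → Y → A → K
  Y is a chain here and Y is conditioned on, so the path is blocked at Y.
All paths are blocked; N ⊥ K | {A, E, U, Y} holds.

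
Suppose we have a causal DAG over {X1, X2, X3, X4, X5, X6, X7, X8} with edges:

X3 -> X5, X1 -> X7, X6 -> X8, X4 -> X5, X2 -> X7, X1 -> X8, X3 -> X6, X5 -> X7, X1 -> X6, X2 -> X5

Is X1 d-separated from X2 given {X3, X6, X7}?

No

We examine all 6 paths between X1 and X2:
Path 1: X1 → X8 ← X6 ← X3 → X5 ← X2
  X8 is a collider here and neither X8 nor any of its descendants is conditioned on, so the collider stays closed — the path is blocked at X8.
Path 2: X1 → X8 ← X6 ← X3 → X5 → X7 ← X2
  X8 is a collider here and neither X8 nor any of its descendants is conditioned on, so the collider stays closed — the path is blocked at X8.
Path 3: X1 → X7 ← X2
  X7 is a collider and X7 is conditioned on, which opens it — no node blocks this path, so it is active.
Path 4: X1 → X7 ← X5 ← X2
  X7 is a collider and X7 is conditioned on, which opens it; X5 is a chain and X5 is not conditioned on — no node blocks this path, so it is active.
Path 5: X1 → X6 ← X3 → X5 ← X2
  X3 is a fork here and X3 is conditioned on, so the path is blocked at X3.
Path 6: X1 → X6 ← X3 → X5 → X7 ← X2
  X3 is a fork here and X3 is conditioned on, so the path is blocked at X3.
At least one path is unblocked, so d-separation fails.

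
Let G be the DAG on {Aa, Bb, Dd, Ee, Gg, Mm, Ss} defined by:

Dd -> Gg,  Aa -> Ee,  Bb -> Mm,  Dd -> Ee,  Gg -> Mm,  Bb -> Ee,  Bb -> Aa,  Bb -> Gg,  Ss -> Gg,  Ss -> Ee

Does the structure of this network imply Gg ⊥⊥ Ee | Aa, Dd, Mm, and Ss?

We examine all 6 paths between Gg and Ee:
Path 1: Gg → Mm ← Bb → Aa → Ee
  Aa is a chain here and Aa is conditioned on, so the path is blocked at Aa.
Path 2: Gg → Mm ← Bb → Ee
  Mm is a collider and Mm is conditioned on, which opens it; Bb is a fork and Bb is not conditioned on — no node blocks this path, so it is active.
Path 3: Gg ← Bb → Aa → Ee
  Aa is a chain here and Aa is conditioned on, so the path is blocked at Aa.
Path 4: Gg ← Bb → Ee
  Bb is a fork and Bb is not conditioned on — no node blocks this path, so it is active.
Path 5: Gg ← Dd → Ee
  Dd is a fork here and Dd is conditioned on, so the path is blocked at Dd.
Path 6: Gg ← Ss → Ee
  Ss is a fork here and Ss is conditioned on, so the path is blocked at Ss.
Because an active path exists, Gg and Ee are not d-separated.

No — Gg and Ee are not d-separated given {Aa, Dd, Mm, Ss}.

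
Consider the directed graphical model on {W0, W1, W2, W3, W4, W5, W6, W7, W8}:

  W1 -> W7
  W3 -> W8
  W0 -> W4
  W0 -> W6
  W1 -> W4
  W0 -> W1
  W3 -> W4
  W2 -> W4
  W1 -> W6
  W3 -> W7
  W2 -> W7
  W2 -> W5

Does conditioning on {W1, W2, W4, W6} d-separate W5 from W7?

Enumerating the 5 paths from W5 to W7 and testing each for blocking by {W1, W2, W4, W6}:
Path 1: W5 ← W2 → W4 ← W1 → W7
  W2 is a fork here and W2 is conditioned on, so the path is blocked at W2.
Path 2: W5 ← W2 → W4 ← W3 → W7
  W2 is a fork here and W2 is conditioned on, so the path is blocked at W2.
Path 3: W5 ← W2 → W4 ← W0 → W1 → W7
  W2 is a fork here and W2 is conditioned on, so the path is blocked at W2.
Path 4: W5 ← W2 → W4 ← W0 → W6 ← W1 → W7
  W2 is a fork here and W2 is conditioned on, so the path is blocked at W2.
Path 5: W5 ← W2 → W7
  W2 is a fork here and W2 is conditioned on, so the path is blocked at W2.
Since every path is blocked, d-separation holds.

Yes — W5 and W7 are d-separated given {W1, W2, W4, W6}.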